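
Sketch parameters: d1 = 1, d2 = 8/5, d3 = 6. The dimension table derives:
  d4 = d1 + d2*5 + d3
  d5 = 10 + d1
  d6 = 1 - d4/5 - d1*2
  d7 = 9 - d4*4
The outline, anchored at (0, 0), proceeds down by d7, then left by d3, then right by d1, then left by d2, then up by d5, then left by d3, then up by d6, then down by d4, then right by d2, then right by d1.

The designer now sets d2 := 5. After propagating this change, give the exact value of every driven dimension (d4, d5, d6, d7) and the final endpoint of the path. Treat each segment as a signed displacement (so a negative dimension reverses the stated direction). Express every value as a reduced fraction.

Apply edit: d2 := 5
  d4 = d1 + d2*5 + d3 = 32
  d5 = 10 + d1 = 11
  d6 = 1 - d4/5 - d1*2 = -37/5
  d7 = 9 - d4*4 = -119
Walk from origin (0, 0):
  seg 1: down by d7 = -119 → (0, 119)
  seg 2: left by d3 = 6 → (-6, 119)
  seg 3: right by d1 = 1 → (-5, 119)
  seg 4: left by d2 = 5 → (-10, 119)
  seg 5: up by d5 = 11 → (-10, 130)
  seg 6: left by d3 = 6 → (-16, 130)
  seg 7: up by d6 = -37/5 → (-16, 613/5)
  seg 8: down by d4 = 32 → (-16, 453/5)
  seg 9: right by d2 = 5 → (-11, 453/5)
  seg 10: right by d1 = 1 → (-10, 453/5)

d4 = 32
d5 = 11
d6 = -37/5
d7 = -119
endpoint = (-10, 453/5)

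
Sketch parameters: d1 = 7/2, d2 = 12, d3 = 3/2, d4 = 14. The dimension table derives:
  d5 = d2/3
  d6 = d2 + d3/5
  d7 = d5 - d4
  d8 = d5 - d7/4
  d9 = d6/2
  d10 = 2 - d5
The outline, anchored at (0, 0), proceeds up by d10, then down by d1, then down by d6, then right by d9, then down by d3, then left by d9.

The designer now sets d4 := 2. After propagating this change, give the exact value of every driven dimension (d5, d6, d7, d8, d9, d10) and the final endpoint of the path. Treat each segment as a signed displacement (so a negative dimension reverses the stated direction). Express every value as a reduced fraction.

Apply edit: d4 := 2
  d5 = d2/3 = 4
  d6 = d2 + d3/5 = 123/10
  d7 = d5 - d4 = 2
  d8 = d5 - d7/4 = 7/2
  d9 = d6/2 = 123/20
  d10 = 2 - d5 = -2
Walk from origin (0, 0):
  seg 1: up by d10 = -2 → (0, -2)
  seg 2: down by d1 = 7/2 → (0, -11/2)
  seg 3: down by d6 = 123/10 → (0, -89/5)
  seg 4: right by d9 = 123/20 → (123/20, -89/5)
  seg 5: down by d3 = 3/2 → (123/20, -193/10)
  seg 6: left by d9 = 123/20 → (0, -193/10)

d5 = 4
d6 = 123/10
d7 = 2
d8 = 7/2
d9 = 123/20
d10 = -2
endpoint = (0, -193/10)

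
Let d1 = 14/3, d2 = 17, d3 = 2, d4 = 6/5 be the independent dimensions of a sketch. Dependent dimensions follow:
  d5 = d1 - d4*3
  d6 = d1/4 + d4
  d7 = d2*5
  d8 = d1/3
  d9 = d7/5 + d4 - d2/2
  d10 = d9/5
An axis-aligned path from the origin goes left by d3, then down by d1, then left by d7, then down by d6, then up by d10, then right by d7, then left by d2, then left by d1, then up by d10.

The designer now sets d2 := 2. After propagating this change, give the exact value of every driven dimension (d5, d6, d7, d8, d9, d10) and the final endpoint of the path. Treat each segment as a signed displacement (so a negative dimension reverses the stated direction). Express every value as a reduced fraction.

d5 = 16/15
d6 = 71/30
d7 = 10
d8 = 14/9
d9 = 11/5
d10 = 11/25
endpoint = (-26/3, -923/150)

Apply edit: d2 := 2
  d5 = d1 - d4*3 = 16/15
  d6 = d1/4 + d4 = 71/30
  d7 = d2*5 = 10
  d8 = d1/3 = 14/9
  d9 = d7/5 + d4 - d2/2 = 11/5
  d10 = d9/5 = 11/25
Walk from origin (0, 0):
  seg 1: left by d3 = 2 → (-2, 0)
  seg 2: down by d1 = 14/3 → (-2, -14/3)
  seg 3: left by d7 = 10 → (-12, -14/3)
  seg 4: down by d6 = 71/30 → (-12, -211/30)
  seg 5: up by d10 = 11/25 → (-12, -989/150)
  seg 6: right by d7 = 10 → (-2, -989/150)
  seg 7: left by d2 = 2 → (-4, -989/150)
  seg 8: left by d1 = 14/3 → (-26/3, -989/150)
  seg 9: up by d10 = 11/25 → (-26/3, -923/150)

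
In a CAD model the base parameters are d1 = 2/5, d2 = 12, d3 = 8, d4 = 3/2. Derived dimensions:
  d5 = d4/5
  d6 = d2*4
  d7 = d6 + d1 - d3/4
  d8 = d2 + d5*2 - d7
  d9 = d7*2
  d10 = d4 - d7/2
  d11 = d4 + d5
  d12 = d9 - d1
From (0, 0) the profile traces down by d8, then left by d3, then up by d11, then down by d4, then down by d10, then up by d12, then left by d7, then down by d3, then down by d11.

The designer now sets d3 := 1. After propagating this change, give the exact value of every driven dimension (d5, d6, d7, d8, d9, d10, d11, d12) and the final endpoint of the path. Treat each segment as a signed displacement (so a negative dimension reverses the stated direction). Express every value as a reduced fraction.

d5 = 3/10
d6 = 48
d7 = 963/20
d8 = -711/20
d9 = 963/10
d10 = -903/40
d11 = 9/5
d12 = 959/10
endpoint = (-983/20, 6061/40)

Apply edit: d3 := 1
  d5 = d4/5 = 3/10
  d6 = d2*4 = 48
  d7 = d6 + d1 - d3/4 = 963/20
  d8 = d2 + d5*2 - d7 = -711/20
  d9 = d7*2 = 963/10
  d10 = d4 - d7/2 = -903/40
  d11 = d4 + d5 = 9/5
  d12 = d9 - d1 = 959/10
Walk from origin (0, 0):
  seg 1: down by d8 = -711/20 → (0, 711/20)
  seg 2: left by d3 = 1 → (-1, 711/20)
  seg 3: up by d11 = 9/5 → (-1, 747/20)
  seg 4: down by d4 = 3/2 → (-1, 717/20)
  seg 5: down by d10 = -903/40 → (-1, 2337/40)
  seg 6: up by d12 = 959/10 → (-1, 6173/40)
  seg 7: left by d7 = 963/20 → (-983/20, 6173/40)
  seg 8: down by d3 = 1 → (-983/20, 6133/40)
  seg 9: down by d11 = 9/5 → (-983/20, 6061/40)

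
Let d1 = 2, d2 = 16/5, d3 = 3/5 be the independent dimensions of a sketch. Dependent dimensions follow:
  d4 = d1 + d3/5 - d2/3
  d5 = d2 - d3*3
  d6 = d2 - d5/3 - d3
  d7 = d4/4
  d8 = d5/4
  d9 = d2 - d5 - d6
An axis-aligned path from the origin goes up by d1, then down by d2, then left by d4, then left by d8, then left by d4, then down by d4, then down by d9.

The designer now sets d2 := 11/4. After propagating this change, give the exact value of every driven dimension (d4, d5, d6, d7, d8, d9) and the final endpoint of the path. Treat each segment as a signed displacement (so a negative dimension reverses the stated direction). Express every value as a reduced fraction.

d4 = 361/300
d5 = 19/20
d6 = 11/6
d7 = 361/1200
d8 = 19/80
d9 = -1/30
endpoint = (-3173/1200, -48/25)

Apply edit: d2 := 11/4
  d4 = d1 + d3/5 - d2/3 = 361/300
  d5 = d2 - d3*3 = 19/20
  d6 = d2 - d5/3 - d3 = 11/6
  d7 = d4/4 = 361/1200
  d8 = d5/4 = 19/80
  d9 = d2 - d5 - d6 = -1/30
Walk from origin (0, 0):
  seg 1: up by d1 = 2 → (0, 2)
  seg 2: down by d2 = 11/4 → (0, -3/4)
  seg 3: left by d4 = 361/300 → (-361/300, -3/4)
  seg 4: left by d8 = 19/80 → (-1729/1200, -3/4)
  seg 5: left by d4 = 361/300 → (-3173/1200, -3/4)
  seg 6: down by d4 = 361/300 → (-3173/1200, -293/150)
  seg 7: down by d9 = -1/30 → (-3173/1200, -48/25)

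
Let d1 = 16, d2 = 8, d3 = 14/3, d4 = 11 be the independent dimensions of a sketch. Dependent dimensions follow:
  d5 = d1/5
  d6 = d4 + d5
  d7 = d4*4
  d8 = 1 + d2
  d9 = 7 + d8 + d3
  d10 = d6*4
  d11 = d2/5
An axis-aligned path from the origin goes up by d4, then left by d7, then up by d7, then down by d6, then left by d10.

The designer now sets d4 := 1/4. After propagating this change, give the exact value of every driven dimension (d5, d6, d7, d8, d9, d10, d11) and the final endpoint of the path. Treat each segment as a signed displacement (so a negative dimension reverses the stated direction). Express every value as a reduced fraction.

d5 = 16/5
d6 = 69/20
d7 = 1
d8 = 9
d9 = 62/3
d10 = 69/5
d11 = 8/5
endpoint = (-74/5, -11/5)

Apply edit: d4 := 1/4
  d5 = d1/5 = 16/5
  d6 = d4 + d5 = 69/20
  d7 = d4*4 = 1
  d8 = 1 + d2 = 9
  d9 = 7 + d8 + d3 = 62/3
  d10 = d6*4 = 69/5
  d11 = d2/5 = 8/5
Walk from origin (0, 0):
  seg 1: up by d4 = 1/4 → (0, 1/4)
  seg 2: left by d7 = 1 → (-1, 1/4)
  seg 3: up by d7 = 1 → (-1, 5/4)
  seg 4: down by d6 = 69/20 → (-1, -11/5)
  seg 5: left by d10 = 69/5 → (-74/5, -11/5)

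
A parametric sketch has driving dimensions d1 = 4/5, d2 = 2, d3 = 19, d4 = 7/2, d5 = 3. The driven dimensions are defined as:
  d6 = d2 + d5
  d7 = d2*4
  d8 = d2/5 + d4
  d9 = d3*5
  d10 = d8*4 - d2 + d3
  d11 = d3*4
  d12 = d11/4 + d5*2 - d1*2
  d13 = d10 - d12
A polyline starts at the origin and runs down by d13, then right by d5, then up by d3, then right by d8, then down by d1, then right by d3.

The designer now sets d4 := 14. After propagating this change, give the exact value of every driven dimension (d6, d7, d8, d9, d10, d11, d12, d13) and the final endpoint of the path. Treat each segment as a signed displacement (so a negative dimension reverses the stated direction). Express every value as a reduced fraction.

Apply edit: d4 := 14
  d6 = d2 + d5 = 5
  d7 = d2*4 = 8
  d8 = d2/5 + d4 = 72/5
  d9 = d3*5 = 95
  d10 = d8*4 - d2 + d3 = 373/5
  d11 = d3*4 = 76
  d12 = d11/4 + d5*2 - d1*2 = 117/5
  d13 = d10 - d12 = 256/5
Walk from origin (0, 0):
  seg 1: down by d13 = 256/5 → (0, -256/5)
  seg 2: right by d5 = 3 → (3, -256/5)
  seg 3: up by d3 = 19 → (3, -161/5)
  seg 4: right by d8 = 72/5 → (87/5, -161/5)
  seg 5: down by d1 = 4/5 → (87/5, -33)
  seg 6: right by d3 = 19 → (182/5, -33)

d6 = 5
d7 = 8
d8 = 72/5
d9 = 95
d10 = 373/5
d11 = 76
d12 = 117/5
d13 = 256/5
endpoint = (182/5, -33)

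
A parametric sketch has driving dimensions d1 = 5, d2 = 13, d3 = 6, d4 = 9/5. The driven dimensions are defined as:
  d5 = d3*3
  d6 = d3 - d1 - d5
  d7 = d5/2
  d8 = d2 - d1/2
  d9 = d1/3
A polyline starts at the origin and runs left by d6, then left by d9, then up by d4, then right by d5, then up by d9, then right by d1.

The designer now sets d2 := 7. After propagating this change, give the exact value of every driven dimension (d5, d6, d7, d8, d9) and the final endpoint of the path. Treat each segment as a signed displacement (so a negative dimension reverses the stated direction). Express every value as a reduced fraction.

Apply edit: d2 := 7
  d5 = d3*3 = 18
  d6 = d3 - d1 - d5 = -17
  d7 = d5/2 = 9
  d8 = d2 - d1/2 = 9/2
  d9 = d1/3 = 5/3
Walk from origin (0, 0):
  seg 1: left by d6 = -17 → (17, 0)
  seg 2: left by d9 = 5/3 → (46/3, 0)
  seg 3: up by d4 = 9/5 → (46/3, 9/5)
  seg 4: right by d5 = 18 → (100/3, 9/5)
  seg 5: up by d9 = 5/3 → (100/3, 52/15)
  seg 6: right by d1 = 5 → (115/3, 52/15)

d5 = 18
d6 = -17
d7 = 9
d8 = 9/2
d9 = 5/3
endpoint = (115/3, 52/15)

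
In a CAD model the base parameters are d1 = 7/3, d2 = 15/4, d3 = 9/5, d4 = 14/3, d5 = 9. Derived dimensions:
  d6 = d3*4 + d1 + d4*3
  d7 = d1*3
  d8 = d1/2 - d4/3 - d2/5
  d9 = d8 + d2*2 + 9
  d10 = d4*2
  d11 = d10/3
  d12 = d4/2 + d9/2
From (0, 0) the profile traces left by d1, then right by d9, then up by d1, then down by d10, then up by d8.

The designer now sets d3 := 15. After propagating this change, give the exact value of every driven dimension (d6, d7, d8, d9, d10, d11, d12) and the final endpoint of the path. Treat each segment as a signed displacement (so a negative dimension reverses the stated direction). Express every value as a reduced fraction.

d6 = 229/3
d7 = 7
d8 = -41/36
d9 = 553/36
d10 = 28/3
d11 = 28/9
d12 = 721/72
endpoint = (469/36, -293/36)

Apply edit: d3 := 15
  d6 = d3*4 + d1 + d4*3 = 229/3
  d7 = d1*3 = 7
  d8 = d1/2 - d4/3 - d2/5 = -41/36
  d9 = d8 + d2*2 + 9 = 553/36
  d10 = d4*2 = 28/3
  d11 = d10/3 = 28/9
  d12 = d4/2 + d9/2 = 721/72
Walk from origin (0, 0):
  seg 1: left by d1 = 7/3 → (-7/3, 0)
  seg 2: right by d9 = 553/36 → (469/36, 0)
  seg 3: up by d1 = 7/3 → (469/36, 7/3)
  seg 4: down by d10 = 28/3 → (469/36, -7)
  seg 5: up by d8 = -41/36 → (469/36, -293/36)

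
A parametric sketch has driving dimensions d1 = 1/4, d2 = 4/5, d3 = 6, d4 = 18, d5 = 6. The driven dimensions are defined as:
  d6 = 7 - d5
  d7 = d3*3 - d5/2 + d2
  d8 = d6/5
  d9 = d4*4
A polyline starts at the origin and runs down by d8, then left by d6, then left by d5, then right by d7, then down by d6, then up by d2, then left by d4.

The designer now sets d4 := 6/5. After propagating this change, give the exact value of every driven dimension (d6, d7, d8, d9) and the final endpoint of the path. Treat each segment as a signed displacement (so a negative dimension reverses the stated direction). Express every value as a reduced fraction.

d6 = 1
d7 = 79/5
d8 = 1/5
d9 = 24/5
endpoint = (38/5, -2/5)

Apply edit: d4 := 6/5
  d6 = 7 - d5 = 1
  d7 = d3*3 - d5/2 + d2 = 79/5
  d8 = d6/5 = 1/5
  d9 = d4*4 = 24/5
Walk from origin (0, 0):
  seg 1: down by d8 = 1/5 → (0, -1/5)
  seg 2: left by d6 = 1 → (-1, -1/5)
  seg 3: left by d5 = 6 → (-7, -1/5)
  seg 4: right by d7 = 79/5 → (44/5, -1/5)
  seg 5: down by d6 = 1 → (44/5, -6/5)
  seg 6: up by d2 = 4/5 → (44/5, -2/5)
  seg 7: left by d4 = 6/5 → (38/5, -2/5)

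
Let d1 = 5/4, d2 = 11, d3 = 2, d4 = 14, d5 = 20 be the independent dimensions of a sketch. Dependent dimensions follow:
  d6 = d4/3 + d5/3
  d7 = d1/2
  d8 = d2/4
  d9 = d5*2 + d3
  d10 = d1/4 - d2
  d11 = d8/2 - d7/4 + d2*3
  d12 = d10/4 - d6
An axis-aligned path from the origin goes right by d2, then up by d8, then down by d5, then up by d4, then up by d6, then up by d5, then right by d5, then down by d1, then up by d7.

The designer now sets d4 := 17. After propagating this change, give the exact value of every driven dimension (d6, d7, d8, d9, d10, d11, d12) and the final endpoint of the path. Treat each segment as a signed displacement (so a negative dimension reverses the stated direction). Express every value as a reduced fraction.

d6 = 37/3
d7 = 5/8
d8 = 11/4
d9 = 42
d10 = -171/16
d11 = 1095/32
d12 = -2881/192
endpoint = (31, 755/24)

Apply edit: d4 := 17
  d6 = d4/3 + d5/3 = 37/3
  d7 = d1/2 = 5/8
  d8 = d2/4 = 11/4
  d9 = d5*2 + d3 = 42
  d10 = d1/4 - d2 = -171/16
  d11 = d8/2 - d7/4 + d2*3 = 1095/32
  d12 = d10/4 - d6 = -2881/192
Walk from origin (0, 0):
  seg 1: right by d2 = 11 → (11, 0)
  seg 2: up by d8 = 11/4 → (11, 11/4)
  seg 3: down by d5 = 20 → (11, -69/4)
  seg 4: up by d4 = 17 → (11, -1/4)
  seg 5: up by d6 = 37/3 → (11, 145/12)
  seg 6: up by d5 = 20 → (11, 385/12)
  seg 7: right by d5 = 20 → (31, 385/12)
  seg 8: down by d1 = 5/4 → (31, 185/6)
  seg 9: up by d7 = 5/8 → (31, 755/24)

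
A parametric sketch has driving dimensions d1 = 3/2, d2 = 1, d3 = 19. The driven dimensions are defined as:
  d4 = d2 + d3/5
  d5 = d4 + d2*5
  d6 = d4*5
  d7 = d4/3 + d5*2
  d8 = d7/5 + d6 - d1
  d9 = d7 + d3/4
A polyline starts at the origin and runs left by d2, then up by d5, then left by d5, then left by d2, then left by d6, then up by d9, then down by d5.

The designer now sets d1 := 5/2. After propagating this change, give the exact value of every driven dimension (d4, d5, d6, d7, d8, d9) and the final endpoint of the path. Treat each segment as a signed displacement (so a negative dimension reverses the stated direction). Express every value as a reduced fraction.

d4 = 24/5
d5 = 49/5
d6 = 24
d7 = 106/5
d8 = 1287/50
d9 = 519/20
endpoint = (-179/5, 519/20)

Apply edit: d1 := 5/2
  d4 = d2 + d3/5 = 24/5
  d5 = d4 + d2*5 = 49/5
  d6 = d4*5 = 24
  d7 = d4/3 + d5*2 = 106/5
  d8 = d7/5 + d6 - d1 = 1287/50
  d9 = d7 + d3/4 = 519/20
Walk from origin (0, 0):
  seg 1: left by d2 = 1 → (-1, 0)
  seg 2: up by d5 = 49/5 → (-1, 49/5)
  seg 3: left by d5 = 49/5 → (-54/5, 49/5)
  seg 4: left by d2 = 1 → (-59/5, 49/5)
  seg 5: left by d6 = 24 → (-179/5, 49/5)
  seg 6: up by d9 = 519/20 → (-179/5, 143/4)
  seg 7: down by d5 = 49/5 → (-179/5, 519/20)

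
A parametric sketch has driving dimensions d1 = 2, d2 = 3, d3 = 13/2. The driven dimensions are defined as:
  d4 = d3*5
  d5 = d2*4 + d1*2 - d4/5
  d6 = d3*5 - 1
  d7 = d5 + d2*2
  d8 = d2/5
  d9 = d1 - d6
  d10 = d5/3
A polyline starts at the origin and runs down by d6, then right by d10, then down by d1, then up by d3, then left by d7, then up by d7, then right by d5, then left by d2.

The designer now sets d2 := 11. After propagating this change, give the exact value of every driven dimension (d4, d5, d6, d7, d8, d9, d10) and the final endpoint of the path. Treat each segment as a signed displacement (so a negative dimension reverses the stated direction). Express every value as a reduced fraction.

d4 = 65/2
d5 = 83/2
d6 = 63/2
d7 = 127/2
d8 = 11/5
d9 = -59/2
d10 = 83/6
endpoint = (-115/6, 73/2)

Apply edit: d2 := 11
  d4 = d3*5 = 65/2
  d5 = d2*4 + d1*2 - d4/5 = 83/2
  d6 = d3*5 - 1 = 63/2
  d7 = d5 + d2*2 = 127/2
  d8 = d2/5 = 11/5
  d9 = d1 - d6 = -59/2
  d10 = d5/3 = 83/6
Walk from origin (0, 0):
  seg 1: down by d6 = 63/2 → (0, -63/2)
  seg 2: right by d10 = 83/6 → (83/6, -63/2)
  seg 3: down by d1 = 2 → (83/6, -67/2)
  seg 4: up by d3 = 13/2 → (83/6, -27)
  seg 5: left by d7 = 127/2 → (-149/3, -27)
  seg 6: up by d7 = 127/2 → (-149/3, 73/2)
  seg 7: right by d5 = 83/2 → (-49/6, 73/2)
  seg 8: left by d2 = 11 → (-115/6, 73/2)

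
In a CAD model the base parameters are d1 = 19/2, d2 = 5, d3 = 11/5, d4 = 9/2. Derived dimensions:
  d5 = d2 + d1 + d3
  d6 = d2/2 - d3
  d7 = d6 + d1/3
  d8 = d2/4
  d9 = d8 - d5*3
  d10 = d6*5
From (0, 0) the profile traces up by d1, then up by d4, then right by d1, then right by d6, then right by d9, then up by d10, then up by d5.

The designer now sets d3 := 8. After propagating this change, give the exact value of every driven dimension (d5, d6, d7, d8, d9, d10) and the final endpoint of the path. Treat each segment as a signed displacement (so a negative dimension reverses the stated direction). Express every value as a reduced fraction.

Apply edit: d3 := 8
  d5 = d2 + d1 + d3 = 45/2
  d6 = d2/2 - d3 = -11/2
  d7 = d6 + d1/3 = -7/3
  d8 = d2/4 = 5/4
  d9 = d8 - d5*3 = -265/4
  d10 = d6*5 = -55/2
Walk from origin (0, 0):
  seg 1: up by d1 = 19/2 → (0, 19/2)
  seg 2: up by d4 = 9/2 → (0, 14)
  seg 3: right by d1 = 19/2 → (19/2, 14)
  seg 4: right by d6 = -11/2 → (4, 14)
  seg 5: right by d9 = -265/4 → (-249/4, 14)
  seg 6: up by d10 = -55/2 → (-249/4, -27/2)
  seg 7: up by d5 = 45/2 → (-249/4, 9)

d5 = 45/2
d6 = -11/2
d7 = -7/3
d8 = 5/4
d9 = -265/4
d10 = -55/2
endpoint = (-249/4, 9)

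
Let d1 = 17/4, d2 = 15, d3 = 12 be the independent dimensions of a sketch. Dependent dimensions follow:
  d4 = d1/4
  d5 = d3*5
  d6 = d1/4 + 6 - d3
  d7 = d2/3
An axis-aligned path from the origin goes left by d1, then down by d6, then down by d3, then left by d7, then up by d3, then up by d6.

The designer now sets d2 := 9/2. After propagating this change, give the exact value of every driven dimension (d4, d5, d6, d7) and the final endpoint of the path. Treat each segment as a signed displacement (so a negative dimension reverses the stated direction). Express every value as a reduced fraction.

d4 = 17/16
d5 = 60
d6 = -79/16
d7 = 3/2
endpoint = (-23/4, 0)

Apply edit: d2 := 9/2
  d4 = d1/4 = 17/16
  d5 = d3*5 = 60
  d6 = d1/4 + 6 - d3 = -79/16
  d7 = d2/3 = 3/2
Walk from origin (0, 0):
  seg 1: left by d1 = 17/4 → (-17/4, 0)
  seg 2: down by d6 = -79/16 → (-17/4, 79/16)
  seg 3: down by d3 = 12 → (-17/4, -113/16)
  seg 4: left by d7 = 3/2 → (-23/4, -113/16)
  seg 5: up by d3 = 12 → (-23/4, 79/16)
  seg 6: up by d6 = -79/16 → (-23/4, 0)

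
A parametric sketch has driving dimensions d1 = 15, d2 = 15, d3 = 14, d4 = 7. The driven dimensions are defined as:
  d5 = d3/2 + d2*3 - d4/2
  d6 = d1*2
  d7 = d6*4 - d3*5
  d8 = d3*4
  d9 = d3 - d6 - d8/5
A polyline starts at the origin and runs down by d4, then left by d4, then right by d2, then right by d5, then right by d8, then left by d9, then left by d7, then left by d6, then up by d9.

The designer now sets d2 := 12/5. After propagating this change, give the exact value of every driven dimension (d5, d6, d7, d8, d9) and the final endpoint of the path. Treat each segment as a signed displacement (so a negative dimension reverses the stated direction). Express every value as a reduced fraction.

d5 = 107/10
d6 = 30
d7 = 50
d8 = 56
d9 = -136/5
endpoint = (93/10, -171/5)

Apply edit: d2 := 12/5
  d5 = d3/2 + d2*3 - d4/2 = 107/10
  d6 = d1*2 = 30
  d7 = d6*4 - d3*5 = 50
  d8 = d3*4 = 56
  d9 = d3 - d6 - d8/5 = -136/5
Walk from origin (0, 0):
  seg 1: down by d4 = 7 → (0, -7)
  seg 2: left by d4 = 7 → (-7, -7)
  seg 3: right by d2 = 12/5 → (-23/5, -7)
  seg 4: right by d5 = 107/10 → (61/10, -7)
  seg 5: right by d8 = 56 → (621/10, -7)
  seg 6: left by d9 = -136/5 → (893/10, -7)
  seg 7: left by d7 = 50 → (393/10, -7)
  seg 8: left by d6 = 30 → (93/10, -7)
  seg 9: up by d9 = -136/5 → (93/10, -171/5)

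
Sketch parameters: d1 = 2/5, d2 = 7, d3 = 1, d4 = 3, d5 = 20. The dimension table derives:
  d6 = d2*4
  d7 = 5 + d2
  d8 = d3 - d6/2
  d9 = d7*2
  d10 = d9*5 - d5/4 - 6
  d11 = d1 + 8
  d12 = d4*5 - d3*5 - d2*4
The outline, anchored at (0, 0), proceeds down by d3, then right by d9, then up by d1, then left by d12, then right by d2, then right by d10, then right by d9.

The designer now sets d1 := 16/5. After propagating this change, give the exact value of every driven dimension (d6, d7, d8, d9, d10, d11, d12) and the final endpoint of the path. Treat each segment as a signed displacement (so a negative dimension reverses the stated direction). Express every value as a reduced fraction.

Apply edit: d1 := 16/5
  d6 = d2*4 = 28
  d7 = 5 + d2 = 12
  d8 = d3 - d6/2 = -13
  d9 = d7*2 = 24
  d10 = d9*5 - d5/4 - 6 = 109
  d11 = d1 + 8 = 56/5
  d12 = d4*5 - d3*5 - d2*4 = -18
Walk from origin (0, 0):
  seg 1: down by d3 = 1 → (0, -1)
  seg 2: right by d9 = 24 → (24, -1)
  seg 3: up by d1 = 16/5 → (24, 11/5)
  seg 4: left by d12 = -18 → (42, 11/5)
  seg 5: right by d2 = 7 → (49, 11/5)
  seg 6: right by d10 = 109 → (158, 11/5)
  seg 7: right by d9 = 24 → (182, 11/5)

d6 = 28
d7 = 12
d8 = -13
d9 = 24
d10 = 109
d11 = 56/5
d12 = -18
endpoint = (182, 11/5)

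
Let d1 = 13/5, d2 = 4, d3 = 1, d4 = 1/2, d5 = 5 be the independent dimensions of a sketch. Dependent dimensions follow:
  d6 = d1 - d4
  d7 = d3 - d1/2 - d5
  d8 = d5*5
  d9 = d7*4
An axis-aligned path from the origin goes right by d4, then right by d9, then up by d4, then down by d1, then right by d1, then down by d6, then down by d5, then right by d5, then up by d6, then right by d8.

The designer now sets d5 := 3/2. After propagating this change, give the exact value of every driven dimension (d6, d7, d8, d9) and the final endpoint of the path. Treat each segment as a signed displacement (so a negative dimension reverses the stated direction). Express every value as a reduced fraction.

d6 = 21/10
d7 = -9/5
d8 = 15/2
d9 = -36/5
endpoint = (49/10, -18/5)

Apply edit: d5 := 3/2
  d6 = d1 - d4 = 21/10
  d7 = d3 - d1/2 - d5 = -9/5
  d8 = d5*5 = 15/2
  d9 = d7*4 = -36/5
Walk from origin (0, 0):
  seg 1: right by d4 = 1/2 → (1/2, 0)
  seg 2: right by d9 = -36/5 → (-67/10, 0)
  seg 3: up by d4 = 1/2 → (-67/10, 1/2)
  seg 4: down by d1 = 13/5 → (-67/10, -21/10)
  seg 5: right by d1 = 13/5 → (-41/10, -21/10)
  seg 6: down by d6 = 21/10 → (-41/10, -21/5)
  seg 7: down by d5 = 3/2 → (-41/10, -57/10)
  seg 8: right by d5 = 3/2 → (-13/5, -57/10)
  seg 9: up by d6 = 21/10 → (-13/5, -18/5)
  seg 10: right by d8 = 15/2 → (49/10, -18/5)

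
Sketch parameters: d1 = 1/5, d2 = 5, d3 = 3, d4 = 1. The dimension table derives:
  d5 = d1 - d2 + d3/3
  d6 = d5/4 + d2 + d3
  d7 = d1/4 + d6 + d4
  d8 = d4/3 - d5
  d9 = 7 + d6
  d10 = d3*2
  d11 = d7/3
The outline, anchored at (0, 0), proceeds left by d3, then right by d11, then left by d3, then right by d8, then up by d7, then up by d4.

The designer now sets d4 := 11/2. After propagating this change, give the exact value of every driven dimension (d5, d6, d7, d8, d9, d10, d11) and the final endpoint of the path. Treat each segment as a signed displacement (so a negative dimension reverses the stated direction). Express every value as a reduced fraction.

d5 = -19/5
d6 = 141/20
d7 = 63/5
d8 = 169/30
d9 = 281/20
d10 = 6
d11 = 21/5
endpoint = (23/6, 181/10)

Apply edit: d4 := 11/2
  d5 = d1 - d2 + d3/3 = -19/5
  d6 = d5/4 + d2 + d3 = 141/20
  d7 = d1/4 + d6 + d4 = 63/5
  d8 = d4/3 - d5 = 169/30
  d9 = 7 + d6 = 281/20
  d10 = d3*2 = 6
  d11 = d7/3 = 21/5
Walk from origin (0, 0):
  seg 1: left by d3 = 3 → (-3, 0)
  seg 2: right by d11 = 21/5 → (6/5, 0)
  seg 3: left by d3 = 3 → (-9/5, 0)
  seg 4: right by d8 = 169/30 → (23/6, 0)
  seg 5: up by d7 = 63/5 → (23/6, 63/5)
  seg 6: up by d4 = 11/2 → (23/6, 181/10)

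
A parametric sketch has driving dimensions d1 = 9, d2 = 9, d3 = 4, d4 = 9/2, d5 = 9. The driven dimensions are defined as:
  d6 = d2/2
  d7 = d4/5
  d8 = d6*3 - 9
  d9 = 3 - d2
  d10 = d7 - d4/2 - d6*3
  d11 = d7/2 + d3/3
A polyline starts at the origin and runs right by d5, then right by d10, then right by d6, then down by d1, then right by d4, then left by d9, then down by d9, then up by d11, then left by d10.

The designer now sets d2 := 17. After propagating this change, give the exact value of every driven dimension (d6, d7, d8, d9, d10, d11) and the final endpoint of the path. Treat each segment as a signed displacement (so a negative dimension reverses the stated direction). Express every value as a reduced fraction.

Apply edit: d2 := 17
  d6 = d2/2 = 17/2
  d7 = d4/5 = 9/10
  d8 = d6*3 - 9 = 33/2
  d9 = 3 - d2 = -14
  d10 = d7 - d4/2 - d6*3 = -537/20
  d11 = d7/2 + d3/3 = 107/60
Walk from origin (0, 0):
  seg 1: right by d5 = 9 → (9, 0)
  seg 2: right by d10 = -537/20 → (-357/20, 0)
  seg 3: right by d6 = 17/2 → (-187/20, 0)
  seg 4: down by d1 = 9 → (-187/20, -9)
  seg 5: right by d4 = 9/2 → (-97/20, -9)
  seg 6: left by d9 = -14 → (183/20, -9)
  seg 7: down by d9 = -14 → (183/20, 5)
  seg 8: up by d11 = 107/60 → (183/20, 407/60)
  seg 9: left by d10 = -537/20 → (36, 407/60)

d6 = 17/2
d7 = 9/10
d8 = 33/2
d9 = -14
d10 = -537/20
d11 = 107/60
endpoint = (36, 407/60)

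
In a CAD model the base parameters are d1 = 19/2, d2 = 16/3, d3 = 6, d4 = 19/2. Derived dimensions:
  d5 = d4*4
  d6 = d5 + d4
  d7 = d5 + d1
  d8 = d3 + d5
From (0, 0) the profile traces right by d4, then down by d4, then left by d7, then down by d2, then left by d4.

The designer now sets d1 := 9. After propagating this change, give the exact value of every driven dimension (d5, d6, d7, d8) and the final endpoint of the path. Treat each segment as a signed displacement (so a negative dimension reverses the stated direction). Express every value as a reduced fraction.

Apply edit: d1 := 9
  d5 = d4*4 = 38
  d6 = d5 + d4 = 95/2
  d7 = d5 + d1 = 47
  d8 = d3 + d5 = 44
Walk from origin (0, 0):
  seg 1: right by d4 = 19/2 → (19/2, 0)
  seg 2: down by d4 = 19/2 → (19/2, -19/2)
  seg 3: left by d7 = 47 → (-75/2, -19/2)
  seg 4: down by d2 = 16/3 → (-75/2, -89/6)
  seg 5: left by d4 = 19/2 → (-47, -89/6)

d5 = 38
d6 = 95/2
d7 = 47
d8 = 44
endpoint = (-47, -89/6)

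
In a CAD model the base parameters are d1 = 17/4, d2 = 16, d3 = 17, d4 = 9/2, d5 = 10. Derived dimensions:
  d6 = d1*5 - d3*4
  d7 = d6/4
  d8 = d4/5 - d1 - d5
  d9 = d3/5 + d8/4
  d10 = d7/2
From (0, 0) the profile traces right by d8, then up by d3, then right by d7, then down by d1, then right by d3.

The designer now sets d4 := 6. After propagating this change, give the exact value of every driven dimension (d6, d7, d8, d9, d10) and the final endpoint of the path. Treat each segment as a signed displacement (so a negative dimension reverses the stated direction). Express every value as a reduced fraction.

d6 = -187/4
d7 = -187/16
d8 = -261/20
d9 = 11/80
d10 = -187/32
endpoint = (-619/80, 51/4)

Apply edit: d4 := 6
  d6 = d1*5 - d3*4 = -187/4
  d7 = d6/4 = -187/16
  d8 = d4/5 - d1 - d5 = -261/20
  d9 = d3/5 + d8/4 = 11/80
  d10 = d7/2 = -187/32
Walk from origin (0, 0):
  seg 1: right by d8 = -261/20 → (-261/20, 0)
  seg 2: up by d3 = 17 → (-261/20, 17)
  seg 3: right by d7 = -187/16 → (-1979/80, 17)
  seg 4: down by d1 = 17/4 → (-1979/80, 51/4)
  seg 5: right by d3 = 17 → (-619/80, 51/4)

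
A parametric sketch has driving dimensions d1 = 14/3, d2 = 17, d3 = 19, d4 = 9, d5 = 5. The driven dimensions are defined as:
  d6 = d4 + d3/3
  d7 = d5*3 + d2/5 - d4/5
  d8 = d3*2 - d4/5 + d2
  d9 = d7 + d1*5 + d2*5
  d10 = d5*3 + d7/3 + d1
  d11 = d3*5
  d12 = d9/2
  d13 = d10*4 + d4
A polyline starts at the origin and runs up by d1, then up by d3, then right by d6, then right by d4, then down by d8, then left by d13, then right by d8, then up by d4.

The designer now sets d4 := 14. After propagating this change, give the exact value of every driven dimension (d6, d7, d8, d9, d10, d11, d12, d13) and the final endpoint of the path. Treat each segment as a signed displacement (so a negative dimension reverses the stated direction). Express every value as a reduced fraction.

Apply edit: d4 := 14
  d6 = d4 + d3/3 = 61/3
  d7 = d5*3 + d2/5 - d4/5 = 78/5
  d8 = d3*2 - d4/5 + d2 = 261/5
  d9 = d7 + d1*5 + d2*5 = 1859/15
  d10 = d5*3 + d7/3 + d1 = 373/15
  d11 = d3*5 = 95
  d12 = d9/2 = 1859/30
  d13 = d10*4 + d4 = 1702/15
Walk from origin (0, 0):
  seg 1: up by d1 = 14/3 → (0, 14/3)
  seg 2: up by d3 = 19 → (0, 71/3)
  seg 3: right by d6 = 61/3 → (61/3, 71/3)
  seg 4: right by d4 = 14 → (103/3, 71/3)
  seg 5: down by d8 = 261/5 → (103/3, -428/15)
  seg 6: left by d13 = 1702/15 → (-1187/15, -428/15)
  seg 7: right by d8 = 261/5 → (-404/15, -428/15)
  seg 8: up by d4 = 14 → (-404/15, -218/15)

d6 = 61/3
d7 = 78/5
d8 = 261/5
d9 = 1859/15
d10 = 373/15
d11 = 95
d12 = 1859/30
d13 = 1702/15
endpoint = (-404/15, -218/15)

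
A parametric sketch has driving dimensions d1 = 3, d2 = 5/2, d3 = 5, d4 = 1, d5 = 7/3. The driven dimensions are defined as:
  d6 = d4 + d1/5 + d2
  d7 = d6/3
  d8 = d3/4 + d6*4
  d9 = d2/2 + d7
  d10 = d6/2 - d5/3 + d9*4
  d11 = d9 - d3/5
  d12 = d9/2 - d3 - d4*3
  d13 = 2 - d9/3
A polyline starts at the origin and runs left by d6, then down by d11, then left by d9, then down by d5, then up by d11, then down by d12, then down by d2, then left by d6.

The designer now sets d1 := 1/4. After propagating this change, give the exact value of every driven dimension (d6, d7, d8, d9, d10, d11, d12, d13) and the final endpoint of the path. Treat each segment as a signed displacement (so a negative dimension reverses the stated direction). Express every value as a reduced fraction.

Apply edit: d1 := 1/4
  d6 = d4 + d1/5 + d2 = 71/20
  d7 = d6/3 = 71/60
  d8 = d3/4 + d6*4 = 309/20
  d9 = d2/2 + d7 = 73/30
  d10 = d6/2 - d5/3 + d9*4 = 3863/360
  d11 = d9 - d3/5 = 43/30
  d12 = d9/2 - d3 - d4*3 = -407/60
  d13 = 2 - d9/3 = 107/90
Walk from origin (0, 0):
  seg 1: left by d6 = 71/20 → (-71/20, 0)
  seg 2: down by d11 = 43/30 → (-71/20, -43/30)
  seg 3: left by d9 = 73/30 → (-359/60, -43/30)
  seg 4: down by d5 = 7/3 → (-359/60, -113/30)
  seg 5: up by d11 = 43/30 → (-359/60, -7/3)
  seg 6: down by d12 = -407/60 → (-359/60, 89/20)
  seg 7: down by d2 = 5/2 → (-359/60, 39/20)
  seg 8: left by d6 = 71/20 → (-143/15, 39/20)

d6 = 71/20
d7 = 71/60
d8 = 309/20
d9 = 73/30
d10 = 3863/360
d11 = 43/30
d12 = -407/60
d13 = 107/90
endpoint = (-143/15, 39/20)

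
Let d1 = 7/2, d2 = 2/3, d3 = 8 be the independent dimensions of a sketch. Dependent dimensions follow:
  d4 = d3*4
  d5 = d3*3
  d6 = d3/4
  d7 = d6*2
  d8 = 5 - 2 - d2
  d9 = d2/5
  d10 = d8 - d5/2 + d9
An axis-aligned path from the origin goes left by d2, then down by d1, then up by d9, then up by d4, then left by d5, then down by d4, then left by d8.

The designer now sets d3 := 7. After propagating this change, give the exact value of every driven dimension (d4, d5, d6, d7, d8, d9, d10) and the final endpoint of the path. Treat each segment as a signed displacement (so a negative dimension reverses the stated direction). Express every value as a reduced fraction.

Apply edit: d3 := 7
  d4 = d3*4 = 28
  d5 = d3*3 = 21
  d6 = d3/4 = 7/4
  d7 = d6*2 = 7/2
  d8 = 5 - 2 - d2 = 7/3
  d9 = d2/5 = 2/15
  d10 = d8 - d5/2 + d9 = -241/30
Walk from origin (0, 0):
  seg 1: left by d2 = 2/3 → (-2/3, 0)
  seg 2: down by d1 = 7/2 → (-2/3, -7/2)
  seg 3: up by d9 = 2/15 → (-2/3, -101/30)
  seg 4: up by d4 = 28 → (-2/3, 739/30)
  seg 5: left by d5 = 21 → (-65/3, 739/30)
  seg 6: down by d4 = 28 → (-65/3, -101/30)
  seg 7: left by d8 = 7/3 → (-24, -101/30)

d4 = 28
d5 = 21
d6 = 7/4
d7 = 7/2
d8 = 7/3
d9 = 2/15
d10 = -241/30
endpoint = (-24, -101/30)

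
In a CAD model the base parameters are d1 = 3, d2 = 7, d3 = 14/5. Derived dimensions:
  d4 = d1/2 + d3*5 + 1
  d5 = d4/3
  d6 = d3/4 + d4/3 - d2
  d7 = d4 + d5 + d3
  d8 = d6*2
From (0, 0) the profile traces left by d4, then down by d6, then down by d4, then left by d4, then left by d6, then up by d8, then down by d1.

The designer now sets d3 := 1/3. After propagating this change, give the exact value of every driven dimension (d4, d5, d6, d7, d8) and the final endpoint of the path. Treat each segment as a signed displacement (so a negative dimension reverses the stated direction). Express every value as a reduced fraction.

Apply edit: d3 := 1/3
  d4 = d1/2 + d3*5 + 1 = 25/6
  d5 = d4/3 = 25/18
  d6 = d3/4 + d4/3 - d2 = -199/36
  d7 = d4 + d5 + d3 = 53/9
  d8 = d6*2 = -199/18
Walk from origin (0, 0):
  seg 1: left by d4 = 25/6 → (-25/6, 0)
  seg 2: down by d6 = -199/36 → (-25/6, 199/36)
  seg 3: down by d4 = 25/6 → (-25/6, 49/36)
  seg 4: left by d4 = 25/6 → (-25/3, 49/36)
  seg 5: left by d6 = -199/36 → (-101/36, 49/36)
  seg 6: up by d8 = -199/18 → (-101/36, -349/36)
  seg 7: down by d1 = 3 → (-101/36, -457/36)

d4 = 25/6
d5 = 25/18
d6 = -199/36
d7 = 53/9
d8 = -199/18
endpoint = (-101/36, -457/36)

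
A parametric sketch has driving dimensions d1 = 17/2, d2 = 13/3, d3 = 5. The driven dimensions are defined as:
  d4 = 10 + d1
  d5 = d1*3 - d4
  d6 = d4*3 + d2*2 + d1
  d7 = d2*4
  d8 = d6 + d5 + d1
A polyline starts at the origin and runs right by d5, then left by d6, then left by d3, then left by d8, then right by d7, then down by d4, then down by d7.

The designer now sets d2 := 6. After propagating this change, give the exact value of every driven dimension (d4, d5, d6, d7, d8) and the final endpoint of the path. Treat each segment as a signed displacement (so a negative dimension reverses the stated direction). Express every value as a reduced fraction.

d4 = 37/2
d5 = 7
d6 = 76
d7 = 24
d8 = 183/2
endpoint = (-283/2, -85/2)

Apply edit: d2 := 6
  d4 = 10 + d1 = 37/2
  d5 = d1*3 - d4 = 7
  d6 = d4*3 + d2*2 + d1 = 76
  d7 = d2*4 = 24
  d8 = d6 + d5 + d1 = 183/2
Walk from origin (0, 0):
  seg 1: right by d5 = 7 → (7, 0)
  seg 2: left by d6 = 76 → (-69, 0)
  seg 3: left by d3 = 5 → (-74, 0)
  seg 4: left by d8 = 183/2 → (-331/2, 0)
  seg 5: right by d7 = 24 → (-283/2, 0)
  seg 6: down by d4 = 37/2 → (-283/2, -37/2)
  seg 7: down by d7 = 24 → (-283/2, -85/2)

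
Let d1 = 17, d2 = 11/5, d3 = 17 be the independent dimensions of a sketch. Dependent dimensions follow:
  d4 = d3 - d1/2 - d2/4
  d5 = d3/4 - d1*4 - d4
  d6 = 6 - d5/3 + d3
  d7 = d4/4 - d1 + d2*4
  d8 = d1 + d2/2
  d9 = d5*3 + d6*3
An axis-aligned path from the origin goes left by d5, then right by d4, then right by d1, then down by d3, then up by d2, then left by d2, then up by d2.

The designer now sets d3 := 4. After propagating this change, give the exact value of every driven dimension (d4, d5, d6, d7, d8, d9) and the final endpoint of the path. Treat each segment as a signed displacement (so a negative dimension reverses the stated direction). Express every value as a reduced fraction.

d4 = -101/20
d5 = -1239/20
d6 = 613/20
d7 = -757/80
d8 = 181/10
d9 = -939/10
endpoint = (717/10, 2/5)

Apply edit: d3 := 4
  d4 = d3 - d1/2 - d2/4 = -101/20
  d5 = d3/4 - d1*4 - d4 = -1239/20
  d6 = 6 - d5/3 + d3 = 613/20
  d7 = d4/4 - d1 + d2*4 = -757/80
  d8 = d1 + d2/2 = 181/10
  d9 = d5*3 + d6*3 = -939/10
Walk from origin (0, 0):
  seg 1: left by d5 = -1239/20 → (1239/20, 0)
  seg 2: right by d4 = -101/20 → (569/10, 0)
  seg 3: right by d1 = 17 → (739/10, 0)
  seg 4: down by d3 = 4 → (739/10, -4)
  seg 5: up by d2 = 11/5 → (739/10, -9/5)
  seg 6: left by d2 = 11/5 → (717/10, -9/5)
  seg 7: up by d2 = 11/5 → (717/10, 2/5)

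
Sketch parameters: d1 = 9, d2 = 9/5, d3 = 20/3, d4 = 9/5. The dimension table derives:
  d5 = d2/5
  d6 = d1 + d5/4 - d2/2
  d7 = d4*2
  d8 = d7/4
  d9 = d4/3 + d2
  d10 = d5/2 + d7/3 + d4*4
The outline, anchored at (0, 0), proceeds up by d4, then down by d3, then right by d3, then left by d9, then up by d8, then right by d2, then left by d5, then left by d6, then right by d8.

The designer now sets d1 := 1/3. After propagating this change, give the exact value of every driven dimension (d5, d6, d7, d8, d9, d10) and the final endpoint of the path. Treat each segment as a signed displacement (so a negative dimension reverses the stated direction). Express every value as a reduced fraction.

Apply edit: d1 := 1/3
  d5 = d2/5 = 9/25
  d6 = d1 + d5/4 - d2/2 = -143/300
  d7 = d4*2 = 18/5
  d8 = d7/4 = 9/10
  d9 = d4/3 + d2 = 12/5
  d10 = d5/2 + d7/3 + d4*4 = 429/50
Walk from origin (0, 0):
  seg 1: up by d4 = 9/5 → (0, 9/5)
  seg 2: down by d3 = 20/3 → (0, -73/15)
  seg 3: right by d3 = 20/3 → (20/3, -73/15)
  seg 4: left by d9 = 12/5 → (64/15, -73/15)
  seg 5: up by d8 = 9/10 → (64/15, -119/30)
  seg 6: right by d2 = 9/5 → (91/15, -119/30)
  seg 7: left by d5 = 9/25 → (428/75, -119/30)
  seg 8: left by d6 = -143/300 → (371/60, -119/30)
  seg 9: right by d8 = 9/10 → (85/12, -119/30)

d5 = 9/25
d6 = -143/300
d7 = 18/5
d8 = 9/10
d9 = 12/5
d10 = 429/50
endpoint = (85/12, -119/30)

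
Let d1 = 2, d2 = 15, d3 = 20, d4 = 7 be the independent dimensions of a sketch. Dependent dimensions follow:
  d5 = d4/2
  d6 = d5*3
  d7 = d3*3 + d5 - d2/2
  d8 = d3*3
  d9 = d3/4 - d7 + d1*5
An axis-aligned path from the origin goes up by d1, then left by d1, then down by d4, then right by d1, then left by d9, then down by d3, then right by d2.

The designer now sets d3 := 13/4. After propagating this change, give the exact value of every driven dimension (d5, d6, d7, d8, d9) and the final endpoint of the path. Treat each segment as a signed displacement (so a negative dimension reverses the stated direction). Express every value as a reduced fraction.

d5 = 7/2
d6 = 21/2
d7 = 23/4
d8 = 39/4
d9 = 81/16
endpoint = (159/16, -33/4)

Apply edit: d3 := 13/4
  d5 = d4/2 = 7/2
  d6 = d5*3 = 21/2
  d7 = d3*3 + d5 - d2/2 = 23/4
  d8 = d3*3 = 39/4
  d9 = d3/4 - d7 + d1*5 = 81/16
Walk from origin (0, 0):
  seg 1: up by d1 = 2 → (0, 2)
  seg 2: left by d1 = 2 → (-2, 2)
  seg 3: down by d4 = 7 → (-2, -5)
  seg 4: right by d1 = 2 → (0, -5)
  seg 5: left by d9 = 81/16 → (-81/16, -5)
  seg 6: down by d3 = 13/4 → (-81/16, -33/4)
  seg 7: right by d2 = 15 → (159/16, -33/4)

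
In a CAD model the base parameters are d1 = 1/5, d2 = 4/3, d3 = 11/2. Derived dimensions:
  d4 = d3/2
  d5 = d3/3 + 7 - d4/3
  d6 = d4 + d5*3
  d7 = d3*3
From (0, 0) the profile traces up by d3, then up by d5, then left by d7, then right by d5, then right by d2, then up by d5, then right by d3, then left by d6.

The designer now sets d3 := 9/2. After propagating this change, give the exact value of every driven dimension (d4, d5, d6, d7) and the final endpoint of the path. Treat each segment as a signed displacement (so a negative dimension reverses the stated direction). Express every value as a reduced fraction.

d4 = 9/4
d5 = 31/4
d6 = 51/2
d7 = 27/2
endpoint = (-305/12, 20)

Apply edit: d3 := 9/2
  d4 = d3/2 = 9/4
  d5 = d3/3 + 7 - d4/3 = 31/4
  d6 = d4 + d5*3 = 51/2
  d7 = d3*3 = 27/2
Walk from origin (0, 0):
  seg 1: up by d3 = 9/2 → (0, 9/2)
  seg 2: up by d5 = 31/4 → (0, 49/4)
  seg 3: left by d7 = 27/2 → (-27/2, 49/4)
  seg 4: right by d5 = 31/4 → (-23/4, 49/4)
  seg 5: right by d2 = 4/3 → (-53/12, 49/4)
  seg 6: up by d5 = 31/4 → (-53/12, 20)
  seg 7: right by d3 = 9/2 → (1/12, 20)
  seg 8: left by d6 = 51/2 → (-305/12, 20)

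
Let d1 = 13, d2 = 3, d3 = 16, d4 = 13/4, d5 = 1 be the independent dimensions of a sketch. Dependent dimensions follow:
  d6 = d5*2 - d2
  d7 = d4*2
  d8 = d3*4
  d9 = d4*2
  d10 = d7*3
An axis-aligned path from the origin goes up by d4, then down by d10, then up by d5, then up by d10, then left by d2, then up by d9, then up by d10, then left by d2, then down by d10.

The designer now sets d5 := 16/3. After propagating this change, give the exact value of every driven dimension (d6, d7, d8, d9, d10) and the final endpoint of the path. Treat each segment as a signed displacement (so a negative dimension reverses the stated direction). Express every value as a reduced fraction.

Apply edit: d5 := 16/3
  d6 = d5*2 - d2 = 23/3
  d7 = d4*2 = 13/2
  d8 = d3*4 = 64
  d9 = d4*2 = 13/2
  d10 = d7*3 = 39/2
Walk from origin (0, 0):
  seg 1: up by d4 = 13/4 → (0, 13/4)
  seg 2: down by d10 = 39/2 → (0, -65/4)
  seg 3: up by d5 = 16/3 → (0, -131/12)
  seg 4: up by d10 = 39/2 → (0, 103/12)
  seg 5: left by d2 = 3 → (-3, 103/12)
  seg 6: up by d9 = 13/2 → (-3, 181/12)
  seg 7: up by d10 = 39/2 → (-3, 415/12)
  seg 8: left by d2 = 3 → (-6, 415/12)
  seg 9: down by d10 = 39/2 → (-6, 181/12)

d6 = 23/3
d7 = 13/2
d8 = 64
d9 = 13/2
d10 = 39/2
endpoint = (-6, 181/12)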